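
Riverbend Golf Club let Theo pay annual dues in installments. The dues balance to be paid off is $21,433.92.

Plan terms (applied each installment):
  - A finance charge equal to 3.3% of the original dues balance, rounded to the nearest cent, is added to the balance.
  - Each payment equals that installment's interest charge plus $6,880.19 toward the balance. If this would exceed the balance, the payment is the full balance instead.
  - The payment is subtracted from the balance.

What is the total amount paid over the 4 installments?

$24,263.20

# | Opening | Interest | Payment | End bal
1 | $21,433.92 | $707.32 | $7,587.51 | $14,553.73
2 | $14,553.73 | $707.32 | $7,587.51 | $7,673.54
3 | $7,673.54 | $707.32 | $7,587.51 | $793.35
4 | $793.35 | $707.32 | $1,500.67 | $0.00
Total paid: $24,263.20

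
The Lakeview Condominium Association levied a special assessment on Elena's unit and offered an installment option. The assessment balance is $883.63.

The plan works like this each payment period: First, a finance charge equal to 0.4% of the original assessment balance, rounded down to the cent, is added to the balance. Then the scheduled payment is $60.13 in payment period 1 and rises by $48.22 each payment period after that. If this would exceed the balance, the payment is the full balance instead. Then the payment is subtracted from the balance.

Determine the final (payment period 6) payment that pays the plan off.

$121.96

Payment period 1: $883.63 +$3.53 interest = $887.16; pay $60.13 → $827.03
Payment period 2: $827.03 +$3.53 interest = $830.56; pay $108.35 → $722.21
Payment period 3: $722.21 +$3.53 interest = $725.74; pay $156.57 → $569.17
Payment period 4: $569.17 +$3.53 interest = $572.70; pay $204.79 → $367.91
Payment period 5: $367.91 +$3.53 interest = $371.44; pay $253.01 → $118.43
Payment period 6: $118.43 +$3.53 interest = $121.96; pay $121.96 → $0.00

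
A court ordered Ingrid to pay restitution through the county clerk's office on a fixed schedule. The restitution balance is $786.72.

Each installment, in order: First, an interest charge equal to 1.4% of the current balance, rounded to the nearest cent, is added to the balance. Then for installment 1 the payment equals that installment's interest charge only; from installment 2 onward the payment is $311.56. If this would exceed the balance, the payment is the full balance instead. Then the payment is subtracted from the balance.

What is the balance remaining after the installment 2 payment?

$486.17

Installment 1: $786.72 +$11.01 interest = $797.73; pay $11.01 → $786.72
Installment 2: $786.72 +$11.01 interest = $797.73; pay $311.56 → $486.17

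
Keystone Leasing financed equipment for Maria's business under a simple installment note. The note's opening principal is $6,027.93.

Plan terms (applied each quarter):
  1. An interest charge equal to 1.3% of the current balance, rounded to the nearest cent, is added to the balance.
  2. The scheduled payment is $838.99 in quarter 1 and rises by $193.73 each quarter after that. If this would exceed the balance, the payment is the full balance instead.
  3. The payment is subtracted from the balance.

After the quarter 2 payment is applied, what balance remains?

$4,303.05

Quarter 1: $6,027.93 +$78.36 interest = $6,106.29; pay $838.99 → $5,267.30
Quarter 2: $5,267.30 +$68.47 interest = $5,335.77; pay $1,032.72 → $4,303.05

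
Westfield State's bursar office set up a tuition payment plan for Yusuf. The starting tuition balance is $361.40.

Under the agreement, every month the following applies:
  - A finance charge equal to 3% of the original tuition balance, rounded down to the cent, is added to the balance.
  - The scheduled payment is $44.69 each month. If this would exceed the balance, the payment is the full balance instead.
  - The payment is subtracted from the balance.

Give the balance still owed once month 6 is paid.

$158.30

Month 1: opening $361.40; interest $10.84 → $372.24; payment $44.69; balance $327.55
Month 2: opening $327.55; interest $10.84 → $338.39; payment $44.69; balance $293.70
Month 3: opening $293.70; interest $10.84 → $304.54; payment $44.69; balance $259.85
Month 4: opening $259.85; interest $10.84 → $270.69; payment $44.69; balance $226.00
Month 5: opening $226.00; interest $10.84 → $236.84; payment $44.69; balance $192.15
Month 6: opening $192.15; interest $10.84 → $202.99; payment $44.69; balance $158.30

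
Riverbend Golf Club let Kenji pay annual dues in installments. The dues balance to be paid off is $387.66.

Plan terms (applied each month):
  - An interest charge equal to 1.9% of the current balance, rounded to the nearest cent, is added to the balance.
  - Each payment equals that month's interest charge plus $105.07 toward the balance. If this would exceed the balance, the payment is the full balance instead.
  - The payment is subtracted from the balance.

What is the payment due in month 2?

Month 1: opening $387.66; interest $7.37 → $395.03; payment $112.44; balance $282.59
Month 2: opening $282.59; interest $5.37 → $287.96; payment $110.44; balance $177.52

$110.44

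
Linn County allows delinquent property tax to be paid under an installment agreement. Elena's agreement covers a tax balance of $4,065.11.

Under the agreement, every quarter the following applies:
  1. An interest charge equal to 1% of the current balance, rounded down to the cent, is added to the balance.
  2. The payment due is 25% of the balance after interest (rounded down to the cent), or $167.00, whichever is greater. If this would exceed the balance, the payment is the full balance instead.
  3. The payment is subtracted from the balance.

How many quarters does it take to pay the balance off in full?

Quarter 1: $4,065.11 +$40.65 interest = $4,105.76; pay $1,026.44 → $3,079.32
Quarter 2: $3,079.32 +$30.79 interest = $3,110.11; pay $777.52 → $2,332.59
Quarter 3: $2,332.59 +$23.32 interest = $2,355.91; pay $588.97 → $1,766.94
Quarter 4: $1,766.94 +$17.66 interest = $1,784.60; pay $446.15 → $1,338.45
Quarter 5: $1,338.45 +$13.38 interest = $1,351.83; pay $337.95 → $1,013.88
Quarter 6: $1,013.88 +$10.13 interest = $1,024.01; pay $256.00 → $768.01
Quarter 7: $768.01 +$7.68 interest = $775.69; pay $193.92 → $581.77
Quarter 8: $581.77 +$5.81 interest = $587.58; pay $167.00 → $420.58
Quarter 9: $420.58 +$4.20 interest = $424.78; pay $167.00 → $257.78
Quarter 10: $257.78 +$2.57 interest = $260.35; pay $167.00 → $93.35
Quarter 11: $93.35 +$0.93 interest = $94.28; pay $94.28 → $0.00
Balance reaches $0.00 in quarter 11.

11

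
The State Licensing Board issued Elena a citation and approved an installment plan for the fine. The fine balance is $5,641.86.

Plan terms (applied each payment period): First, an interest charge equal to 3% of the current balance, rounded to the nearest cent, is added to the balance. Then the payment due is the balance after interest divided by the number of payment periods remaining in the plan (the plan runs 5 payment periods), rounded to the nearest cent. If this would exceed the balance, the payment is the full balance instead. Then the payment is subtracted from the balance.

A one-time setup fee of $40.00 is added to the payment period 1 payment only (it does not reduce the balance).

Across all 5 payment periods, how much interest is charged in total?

# | Opening | Interest | Payment | Fee | End bal
1 | $5,641.86 | $169.26 | $1,162.22 | $40.00 | $4,648.90
2 | $4,648.90 | $139.47 | $1,197.09 | — | $3,591.28
3 | $3,591.28 | $107.74 | $1,233.01 | — | $2,466.01
4 | $2,466.01 | $73.98 | $1,270.00 | — | $1,269.99
5 | $1,269.99 | $38.10 | $1,308.09 | — | $0.00
Total interest: $169.26 + $139.47 + $107.74 + $73.98 + $38.10 = $528.55

$528.55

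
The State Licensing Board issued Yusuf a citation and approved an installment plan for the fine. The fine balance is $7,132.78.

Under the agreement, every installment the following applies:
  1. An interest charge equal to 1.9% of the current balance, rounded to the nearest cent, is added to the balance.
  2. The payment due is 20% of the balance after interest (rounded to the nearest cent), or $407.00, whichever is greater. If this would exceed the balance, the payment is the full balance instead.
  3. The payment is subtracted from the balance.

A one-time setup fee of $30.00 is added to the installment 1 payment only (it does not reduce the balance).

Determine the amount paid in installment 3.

Installment 1: $7,132.78 +$135.52 interest = $7,268.30; pay $1,453.66 (+ $30.00 fee) → $5,814.64
Installment 2: $5,814.64 +$110.48 interest = $5,925.12; pay $1,185.02 → $4,740.10
Installment 3: $4,740.10 +$90.06 interest = $4,830.16; pay $966.03 → $3,864.13

$966.03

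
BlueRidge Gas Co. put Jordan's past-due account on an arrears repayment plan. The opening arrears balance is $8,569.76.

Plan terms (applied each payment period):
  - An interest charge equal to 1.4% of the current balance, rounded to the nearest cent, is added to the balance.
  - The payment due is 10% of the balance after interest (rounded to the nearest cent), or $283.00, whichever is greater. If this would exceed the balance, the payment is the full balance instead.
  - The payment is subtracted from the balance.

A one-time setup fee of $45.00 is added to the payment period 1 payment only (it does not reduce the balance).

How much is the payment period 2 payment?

# | Opening | Interest | Payment | Fee | End bal
1 | $8,569.76 | $119.98 | $868.97 | $45.00 | $7,820.77
2 | $7,820.77 | $109.49 | $793.03 | — | $7,137.23

$793.03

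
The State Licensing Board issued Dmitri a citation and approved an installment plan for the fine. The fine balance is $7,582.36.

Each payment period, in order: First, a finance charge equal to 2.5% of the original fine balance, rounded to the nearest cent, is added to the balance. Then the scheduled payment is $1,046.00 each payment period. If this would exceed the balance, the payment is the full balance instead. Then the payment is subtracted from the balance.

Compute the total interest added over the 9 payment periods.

# | Opening | Interest | Payment | End bal
1 | $7,582.36 | $189.56 | $1,046.00 | $6,725.92
2 | $6,725.92 | $189.56 | $1,046.00 | $5,869.48
3 | $5,869.48 | $189.56 | $1,046.00 | $5,013.04
4 | $5,013.04 | $189.56 | $1,046.00 | $4,156.60
5 | $4,156.60 | $189.56 | $1,046.00 | $3,300.16
6 | $3,300.16 | $189.56 | $1,046.00 | $2,443.72
7 | $2,443.72 | $189.56 | $1,046.00 | $1,587.28
8 | $1,587.28 | $189.56 | $1,046.00 | $730.84
9 | $730.84 | $189.56 | $920.40 | $0.00
Total interest: $189.56 + $189.56 + $189.56 + $189.56 + $189.56 + $189.56 + $189.56 + $189.56 + $189.56 = $1,706.04

$1,706.04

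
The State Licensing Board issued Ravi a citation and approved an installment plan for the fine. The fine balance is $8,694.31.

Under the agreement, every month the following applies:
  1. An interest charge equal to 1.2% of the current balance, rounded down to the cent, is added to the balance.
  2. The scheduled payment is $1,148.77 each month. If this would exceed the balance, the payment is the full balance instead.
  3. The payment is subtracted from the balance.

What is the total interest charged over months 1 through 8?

Month 1: $8,694.31 +$104.33 interest = $8,798.64; pay $1,148.77 → $7,649.87
Month 2: $7,649.87 +$91.79 interest = $7,741.66; pay $1,148.77 → $6,592.89
Month 3: $6,592.89 +$79.11 interest = $6,672.00; pay $1,148.77 → $5,523.23
Month 4: $5,523.23 +$66.27 interest = $5,589.50; pay $1,148.77 → $4,440.73
Month 5: $4,440.73 +$53.28 interest = $4,494.01; pay $1,148.77 → $3,345.24
Month 6: $3,345.24 +$40.14 interest = $3,385.38; pay $1,148.77 → $2,236.61
Month 7: $2,236.61 +$26.83 interest = $2,263.44; pay $1,148.77 → $1,114.67
Month 8: $1,114.67 +$13.37 interest = $1,128.04; pay $1,128.04 → $0.00
Total interest: $104.33 + $91.79 + $79.11 + $66.27 + $53.28 + $40.14 + $26.83 + $13.37 = $475.12

$475.12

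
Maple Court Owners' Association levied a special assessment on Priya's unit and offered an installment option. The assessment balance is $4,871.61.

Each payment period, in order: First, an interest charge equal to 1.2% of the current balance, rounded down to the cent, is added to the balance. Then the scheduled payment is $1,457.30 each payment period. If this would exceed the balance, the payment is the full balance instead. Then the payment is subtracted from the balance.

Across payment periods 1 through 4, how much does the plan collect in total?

Payment period 1: $4,871.61 +$58.45 interest = $4,930.06; pay $1,457.30 → $3,472.76
Payment period 2: $3,472.76 +$41.67 interest = $3,514.43; pay $1,457.30 → $2,057.13
Payment period 3: $2,057.13 +$24.68 interest = $2,081.81; pay $1,457.30 → $624.51
Payment period 4: $624.51 +$7.49 interest = $632.00; pay $632.00 → $0.00
Total paid: $5,003.90

$5,003.90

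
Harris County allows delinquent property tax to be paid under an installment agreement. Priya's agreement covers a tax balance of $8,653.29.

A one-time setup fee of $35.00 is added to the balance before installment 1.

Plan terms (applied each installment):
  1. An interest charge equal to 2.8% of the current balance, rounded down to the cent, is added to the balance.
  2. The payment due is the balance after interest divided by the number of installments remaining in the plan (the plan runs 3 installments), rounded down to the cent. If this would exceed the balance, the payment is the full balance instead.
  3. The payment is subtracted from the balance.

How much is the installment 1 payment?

$2,977.18

Installment 1: $8,688.29 +$243.27 interest = $8,931.56; pay $2,977.18 → $5,954.38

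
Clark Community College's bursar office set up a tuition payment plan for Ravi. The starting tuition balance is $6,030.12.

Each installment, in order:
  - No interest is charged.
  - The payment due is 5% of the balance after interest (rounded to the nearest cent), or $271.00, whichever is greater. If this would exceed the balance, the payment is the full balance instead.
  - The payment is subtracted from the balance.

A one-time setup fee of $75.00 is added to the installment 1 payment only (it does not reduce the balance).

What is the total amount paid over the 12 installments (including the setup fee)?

# | Opening | Payment | Fee | End bal
1 | $6,030.12 | $301.51 | $75.00 | $5,728.61
2 | $5,728.61 | $286.43 | — | $5,442.18
3 | $5,442.18 | $272.11 | — | $5,170.07
4 | $5,170.07 | $271.00 | — | $4,899.07
5 | $4,899.07 | $271.00 | — | $4,628.07
6 | $4,628.07 | $271.00 | — | $4,357.07
7 | $4,357.07 | $271.00 | — | $4,086.07
8 | $4,086.07 | $271.00 | — | $3,815.07
9 | $3,815.07 | $271.00 | — | $3,544.07
10 | $3,544.07 | $271.00 | — | $3,273.07
11 | $3,273.07 | $271.00 | — | $3,002.07
12 | $3,002.07 | $271.00 | — | $2,731.07
Total paid: $3,374.05

$3,374.05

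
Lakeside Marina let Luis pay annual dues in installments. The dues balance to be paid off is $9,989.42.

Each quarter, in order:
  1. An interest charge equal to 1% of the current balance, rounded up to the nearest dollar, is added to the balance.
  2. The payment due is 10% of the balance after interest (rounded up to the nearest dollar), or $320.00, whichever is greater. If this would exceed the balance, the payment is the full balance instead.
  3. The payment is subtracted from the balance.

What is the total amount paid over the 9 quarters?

$6,394.00

# | Opening | Interest | Payment | End bal
1 | $9,989.42 | $100.00 | $1,009.00 | $9,080.42
2 | $9,080.42 | $91.00 | $918.00 | $8,253.42
3 | $8,253.42 | $83.00 | $834.00 | $7,502.42
4 | $7,502.42 | $76.00 | $758.00 | $6,820.42
5 | $6,820.42 | $69.00 | $689.00 | $6,200.42
6 | $6,200.42 | $63.00 | $627.00 | $5,636.42
7 | $5,636.42 | $57.00 | $570.00 | $5,123.42
8 | $5,123.42 | $52.00 | $518.00 | $4,657.42
9 | $4,657.42 | $47.00 | $471.00 | $4,233.42
Total paid: $6,394.00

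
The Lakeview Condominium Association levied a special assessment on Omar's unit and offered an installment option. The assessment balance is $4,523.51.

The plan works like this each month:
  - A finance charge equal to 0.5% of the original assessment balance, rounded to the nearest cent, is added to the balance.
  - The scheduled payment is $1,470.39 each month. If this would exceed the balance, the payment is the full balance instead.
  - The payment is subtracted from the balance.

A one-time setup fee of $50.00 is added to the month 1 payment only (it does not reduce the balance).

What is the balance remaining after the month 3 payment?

$180.20

# | Opening | Interest | Payment | Fee | End bal
1 | $4,523.51 | $22.62 | $1,470.39 | $50.00 | $3,075.74
2 | $3,075.74 | $22.62 | $1,470.39 | — | $1,627.97
3 | $1,627.97 | $22.62 | $1,470.39 | — | $180.20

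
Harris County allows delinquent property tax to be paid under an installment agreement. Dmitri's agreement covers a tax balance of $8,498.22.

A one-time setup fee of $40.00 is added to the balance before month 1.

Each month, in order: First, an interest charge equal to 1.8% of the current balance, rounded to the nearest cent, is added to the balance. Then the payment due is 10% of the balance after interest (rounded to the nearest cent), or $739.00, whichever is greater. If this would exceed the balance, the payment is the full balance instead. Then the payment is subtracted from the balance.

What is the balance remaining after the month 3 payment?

Month 1: opening $8,538.22; interest $153.69 → $8,691.91; payment $869.19; balance $7,822.72
Month 2: opening $7,822.72; interest $140.81 → $7,963.53; payment $796.35; balance $7,167.18
Month 3: opening $7,167.18; interest $129.01 → $7,296.19; payment $739.00; balance $6,557.19

$6,557.19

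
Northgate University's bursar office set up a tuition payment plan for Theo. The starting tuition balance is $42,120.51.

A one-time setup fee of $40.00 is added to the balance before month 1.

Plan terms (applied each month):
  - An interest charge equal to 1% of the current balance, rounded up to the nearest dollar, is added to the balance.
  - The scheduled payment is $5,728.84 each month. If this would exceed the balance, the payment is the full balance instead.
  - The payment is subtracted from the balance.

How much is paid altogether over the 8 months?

Month 1: opening $42,160.51; interest $422.00 → $42,582.51; payment $5,728.84; balance $36,853.67
Month 2: opening $36,853.67; interest $369.00 → $37,222.67; payment $5,728.84; balance $31,493.83
Month 3: opening $31,493.83; interest $315.00 → $31,808.83; payment $5,728.84; balance $26,079.99
Month 4: opening $26,079.99; interest $261.00 → $26,340.99; payment $5,728.84; balance $20,612.15
Month 5: opening $20,612.15; interest $207.00 → $20,819.15; payment $5,728.84; balance $15,090.31
Month 6: opening $15,090.31; interest $151.00 → $15,241.31; payment $5,728.84; balance $9,512.47
Month 7: opening $9,512.47; interest $96.00 → $9,608.47; payment $5,728.84; balance $3,879.63
Month 8: opening $3,879.63; interest $39.00 → $3,918.63; payment $3,918.63; balance $0.00
Total paid: $44,020.51

$44,020.51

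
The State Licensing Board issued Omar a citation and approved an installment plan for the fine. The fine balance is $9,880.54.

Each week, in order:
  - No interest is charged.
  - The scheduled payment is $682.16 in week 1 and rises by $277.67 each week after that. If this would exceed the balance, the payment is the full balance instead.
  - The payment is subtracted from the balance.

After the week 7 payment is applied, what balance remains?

# | Opening | Payment | End bal
1 | $9,880.54 | $682.16 | $9,198.38
2 | $9,198.38 | $959.83 | $8,238.55
3 | $8,238.55 | $1,237.50 | $7,001.05
4 | $7,001.05 | $1,515.17 | $5,485.88
5 | $5,485.88 | $1,792.84 | $3,693.04
6 | $3,693.04 | $2,070.51 | $1,622.53
7 | $1,622.53 | $1,622.53 | $0.00

$0.00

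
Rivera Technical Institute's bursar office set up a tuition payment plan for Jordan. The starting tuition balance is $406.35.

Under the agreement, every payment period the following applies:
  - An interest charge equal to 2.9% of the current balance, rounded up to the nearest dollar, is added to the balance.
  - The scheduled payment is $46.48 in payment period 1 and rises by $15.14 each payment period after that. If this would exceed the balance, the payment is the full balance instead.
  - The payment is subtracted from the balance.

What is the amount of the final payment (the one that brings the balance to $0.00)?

Payment period 1: $406.35 +$12.00 interest = $418.35; pay $46.48 → $371.87
Payment period 2: $371.87 +$11.00 interest = $382.87; pay $61.62 → $321.25
Payment period 3: $321.25 +$10.00 interest = $331.25; pay $76.76 → $254.49
Payment period 4: $254.49 +$8.00 interest = $262.49; pay $91.90 → $170.59
Payment period 5: $170.59 +$5.00 interest = $175.59; pay $107.04 → $68.55
Payment period 6: $68.55 +$2.00 interest = $70.55; pay $70.55 → $0.00

$70.55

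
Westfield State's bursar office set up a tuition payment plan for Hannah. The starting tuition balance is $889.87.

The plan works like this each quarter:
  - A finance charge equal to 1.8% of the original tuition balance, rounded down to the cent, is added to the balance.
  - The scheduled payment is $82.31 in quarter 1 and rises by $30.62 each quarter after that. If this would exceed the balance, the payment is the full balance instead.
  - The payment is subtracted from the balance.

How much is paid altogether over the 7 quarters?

$1,001.94

Quarter 1: $889.87 +$16.01 interest = $905.88; pay $82.31 → $823.57
Quarter 2: $823.57 +$16.01 interest = $839.58; pay $112.93 → $726.65
Quarter 3: $726.65 +$16.01 interest = $742.66; pay $143.55 → $599.11
Quarter 4: $599.11 +$16.01 interest = $615.12; pay $174.17 → $440.95
Quarter 5: $440.95 +$16.01 interest = $456.96; pay $204.79 → $252.17
Quarter 6: $252.17 +$16.01 interest = $268.18; pay $235.41 → $32.77
Quarter 7: $32.77 +$16.01 interest = $48.78; pay $48.78 → $0.00
Total paid: $1,001.94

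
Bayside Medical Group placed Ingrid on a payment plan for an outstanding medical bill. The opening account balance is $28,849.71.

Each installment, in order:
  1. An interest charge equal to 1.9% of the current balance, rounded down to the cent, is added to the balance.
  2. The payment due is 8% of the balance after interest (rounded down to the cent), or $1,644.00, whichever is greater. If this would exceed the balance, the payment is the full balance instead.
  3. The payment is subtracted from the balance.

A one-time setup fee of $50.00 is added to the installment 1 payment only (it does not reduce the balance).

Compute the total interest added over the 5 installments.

# | Opening | Interest | Payment | Fee | End bal
1 | $28,849.71 | $548.14 | $2,351.82 | $50.00 | $27,046.03
2 | $27,046.03 | $513.87 | $2,204.79 | — | $25,355.11
3 | $25,355.11 | $481.74 | $2,066.94 | — | $23,769.91
4 | $23,769.91 | $451.62 | $1,937.72 | — | $22,283.81
5 | $22,283.81 | $423.39 | $1,816.57 | — | $20,890.63
Total interest: $548.14 + $513.87 + $481.74 + $451.62 + $423.39 = $2,418.76

$2,418.76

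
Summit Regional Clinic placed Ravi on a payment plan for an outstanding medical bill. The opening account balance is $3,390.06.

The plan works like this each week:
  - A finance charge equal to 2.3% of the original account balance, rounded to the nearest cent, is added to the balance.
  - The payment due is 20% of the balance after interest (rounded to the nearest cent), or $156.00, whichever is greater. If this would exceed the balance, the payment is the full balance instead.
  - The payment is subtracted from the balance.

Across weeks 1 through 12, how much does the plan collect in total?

$3,839.37

# | Opening | Interest | Payment | End bal
1 | $3,390.06 | $77.97 | $693.61 | $2,774.42
2 | $2,774.42 | $77.97 | $570.48 | $2,281.91
3 | $2,281.91 | $77.97 | $471.98 | $1,887.90
4 | $1,887.90 | $77.97 | $393.17 | $1,572.70
5 | $1,572.70 | $77.97 | $330.13 | $1,320.54
6 | $1,320.54 | $77.97 | $279.70 | $1,118.81
7 | $1,118.81 | $77.97 | $239.36 | $957.42
8 | $957.42 | $77.97 | $207.08 | $828.31
9 | $828.31 | $77.97 | $181.26 | $725.02
10 | $725.02 | $77.97 | $160.60 | $642.39
11 | $642.39 | $77.97 | $156.00 | $564.36
12 | $564.36 | $77.97 | $156.00 | $486.33
Total paid: $3,839.37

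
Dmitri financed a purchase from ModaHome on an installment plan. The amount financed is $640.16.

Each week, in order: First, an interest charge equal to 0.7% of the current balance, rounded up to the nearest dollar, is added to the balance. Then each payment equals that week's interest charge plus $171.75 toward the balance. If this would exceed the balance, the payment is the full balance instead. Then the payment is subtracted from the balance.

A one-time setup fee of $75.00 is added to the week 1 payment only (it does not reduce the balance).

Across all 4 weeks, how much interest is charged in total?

Week 1: $640.16 +$5.00 interest = $645.16; pay $176.75 (+ $75.00 fee) → $468.41
Week 2: $468.41 +$4.00 interest = $472.41; pay $175.75 → $296.66
Week 3: $296.66 +$3.00 interest = $299.66; pay $174.75 → $124.91
Week 4: $124.91 +$1.00 interest = $125.91; pay $125.91 → $0.00
Total interest: $5.00 + $4.00 + $3.00 + $1.00 = $13.00

$13.00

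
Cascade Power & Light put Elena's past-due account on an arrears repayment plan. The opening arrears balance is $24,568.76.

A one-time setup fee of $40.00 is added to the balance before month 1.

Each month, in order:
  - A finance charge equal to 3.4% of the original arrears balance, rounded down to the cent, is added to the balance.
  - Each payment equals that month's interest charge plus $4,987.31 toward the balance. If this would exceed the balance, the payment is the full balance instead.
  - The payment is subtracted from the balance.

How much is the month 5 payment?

$5,494.85

Month 1: opening $24,608.76; interest $835.33 → $25,444.09; payment $5,822.64; balance $19,621.45
Month 2: opening $19,621.45; interest $835.33 → $20,456.78; payment $5,822.64; balance $14,634.14
Month 3: opening $14,634.14; interest $835.33 → $15,469.47; payment $5,822.64; balance $9,646.83
Month 4: opening $9,646.83; interest $835.33 → $10,482.16; payment $5,822.64; balance $4,659.52
Month 5: opening $4,659.52; interest $835.33 → $5,494.85; payment $5,494.85; balance $0.00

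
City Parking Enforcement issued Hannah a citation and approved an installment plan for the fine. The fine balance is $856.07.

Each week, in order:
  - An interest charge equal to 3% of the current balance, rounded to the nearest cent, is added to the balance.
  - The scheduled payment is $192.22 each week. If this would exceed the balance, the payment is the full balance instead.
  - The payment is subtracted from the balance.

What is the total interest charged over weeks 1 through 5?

Week 1: $856.07 +$25.68 interest = $881.75; pay $192.22 → $689.53
Week 2: $689.53 +$20.69 interest = $710.22; pay $192.22 → $518.00
Week 3: $518.00 +$15.54 interest = $533.54; pay $192.22 → $341.32
Week 4: $341.32 +$10.24 interest = $351.56; pay $192.22 → $159.34
Week 5: $159.34 +$4.78 interest = $164.12; pay $164.12 → $0.00
Total interest: $25.68 + $20.69 + $15.54 + $10.24 + $4.78 = $76.93

$76.93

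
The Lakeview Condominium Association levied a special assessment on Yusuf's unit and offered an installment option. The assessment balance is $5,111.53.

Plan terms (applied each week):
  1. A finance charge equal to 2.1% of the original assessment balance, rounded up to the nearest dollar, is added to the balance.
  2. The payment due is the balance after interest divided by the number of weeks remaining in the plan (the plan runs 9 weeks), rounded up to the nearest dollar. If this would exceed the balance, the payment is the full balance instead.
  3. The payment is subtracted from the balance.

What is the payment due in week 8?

# | Opening | Interest | Payment | End bal
1 | $5,111.53 | $108.00 | $580.00 | $4,639.53
2 | $4,639.53 | $108.00 | $594.00 | $4,153.53
3 | $4,153.53 | $108.00 | $609.00 | $3,652.53
4 | $3,652.53 | $108.00 | $627.00 | $3,133.53
5 | $3,133.53 | $108.00 | $649.00 | $2,592.53
6 | $2,592.53 | $108.00 | $676.00 | $2,024.53
7 | $2,024.53 | $108.00 | $711.00 | $1,421.53
8 | $1,421.53 | $108.00 | $765.00 | $764.53

$765.00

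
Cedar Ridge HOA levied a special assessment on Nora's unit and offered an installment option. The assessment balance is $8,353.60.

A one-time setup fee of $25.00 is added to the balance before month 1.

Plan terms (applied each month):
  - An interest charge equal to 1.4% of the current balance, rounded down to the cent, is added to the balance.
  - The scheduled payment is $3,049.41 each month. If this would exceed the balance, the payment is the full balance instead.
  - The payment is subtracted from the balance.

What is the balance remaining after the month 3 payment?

$0.00

Month 1: opening $8,378.60; interest $117.30 → $8,495.90; payment $3,049.41; balance $5,446.49
Month 2: opening $5,446.49; interest $76.25 → $5,522.74; payment $3,049.41; balance $2,473.33
Month 3: opening $2,473.33; interest $34.62 → $2,507.95; payment $2,507.95; balance $0.00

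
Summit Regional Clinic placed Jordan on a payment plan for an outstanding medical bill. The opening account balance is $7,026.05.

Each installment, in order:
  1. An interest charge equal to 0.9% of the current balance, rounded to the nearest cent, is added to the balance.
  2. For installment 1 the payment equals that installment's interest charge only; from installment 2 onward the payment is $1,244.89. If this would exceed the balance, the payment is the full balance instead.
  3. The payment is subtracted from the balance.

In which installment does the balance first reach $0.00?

7

Installment 1: opening $7,026.05; interest $63.23 → $7,089.28; payment $63.23; balance $7,026.05
Installment 2: opening $7,026.05; interest $63.23 → $7,089.28; payment $1,244.89; balance $5,844.39
Installment 3: opening $5,844.39; interest $52.60 → $5,896.99; payment $1,244.89; balance $4,652.10
Installment 4: opening $4,652.10; interest $41.87 → $4,693.97; payment $1,244.89; balance $3,449.08
Installment 5: opening $3,449.08; interest $31.04 → $3,480.12; payment $1,244.89; balance $2,235.23
Installment 6: opening $2,235.23; interest $20.12 → $2,255.35; payment $1,244.89; balance $1,010.46
Installment 7: opening $1,010.46; interest $9.09 → $1,019.55; payment $1,019.55; balance $0.00
Balance reaches $0.00 in installment 7.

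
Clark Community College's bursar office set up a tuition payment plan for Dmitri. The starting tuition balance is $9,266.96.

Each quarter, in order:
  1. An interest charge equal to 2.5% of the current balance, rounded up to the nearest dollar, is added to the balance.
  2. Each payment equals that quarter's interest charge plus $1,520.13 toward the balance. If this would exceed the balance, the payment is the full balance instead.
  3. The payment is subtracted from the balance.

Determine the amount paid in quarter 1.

# | Opening | Interest | Payment | End bal
1 | $9,266.96 | $232.00 | $1,752.13 | $7,746.83

$1,752.13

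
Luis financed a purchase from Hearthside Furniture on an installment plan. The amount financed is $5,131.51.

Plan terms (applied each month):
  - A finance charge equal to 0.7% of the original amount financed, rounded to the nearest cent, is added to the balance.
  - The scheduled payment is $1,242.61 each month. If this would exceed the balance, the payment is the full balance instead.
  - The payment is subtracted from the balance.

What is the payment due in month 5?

$340.67

Month 1: $5,131.51 +$35.92 interest = $5,167.43; pay $1,242.61 → $3,924.82
Month 2: $3,924.82 +$35.92 interest = $3,960.74; pay $1,242.61 → $2,718.13
Month 3: $2,718.13 +$35.92 interest = $2,754.05; pay $1,242.61 → $1,511.44
Month 4: $1,511.44 +$35.92 interest = $1,547.36; pay $1,242.61 → $304.75
Month 5: $304.75 +$35.92 interest = $340.67; pay $340.67 → $0.00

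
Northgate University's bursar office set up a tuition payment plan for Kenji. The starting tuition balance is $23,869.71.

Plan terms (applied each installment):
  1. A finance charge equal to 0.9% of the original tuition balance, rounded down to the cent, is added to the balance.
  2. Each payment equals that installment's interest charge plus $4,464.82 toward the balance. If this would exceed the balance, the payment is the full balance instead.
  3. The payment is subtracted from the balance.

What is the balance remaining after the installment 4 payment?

Installment 1: opening $23,869.71; interest $214.82 → $24,084.53; payment $4,679.64; balance $19,404.89
Installment 2: opening $19,404.89; interest $214.82 → $19,619.71; payment $4,679.64; balance $14,940.07
Installment 3: opening $14,940.07; interest $214.82 → $15,154.89; payment $4,679.64; balance $10,475.25
Installment 4: opening $10,475.25; interest $214.82 → $10,690.07; payment $4,679.64; balance $6,010.43

$6,010.43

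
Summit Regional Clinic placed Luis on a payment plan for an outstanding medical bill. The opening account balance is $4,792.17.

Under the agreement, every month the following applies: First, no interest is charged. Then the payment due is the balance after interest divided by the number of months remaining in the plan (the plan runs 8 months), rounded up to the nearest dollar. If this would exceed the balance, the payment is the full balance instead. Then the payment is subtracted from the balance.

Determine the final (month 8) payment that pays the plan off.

$598.17

# | Opening | Payment | End bal
1 | $4,792.17 | $600.00 | $4,192.17
2 | $4,192.17 | $599.00 | $3,593.17
3 | $3,593.17 | $599.00 | $2,994.17
4 | $2,994.17 | $599.00 | $2,395.17
5 | $2,395.17 | $599.00 | $1,796.17
6 | $1,796.17 | $599.00 | $1,197.17
7 | $1,197.17 | $599.00 | $598.17
8 | $598.17 | $598.17 | $0.00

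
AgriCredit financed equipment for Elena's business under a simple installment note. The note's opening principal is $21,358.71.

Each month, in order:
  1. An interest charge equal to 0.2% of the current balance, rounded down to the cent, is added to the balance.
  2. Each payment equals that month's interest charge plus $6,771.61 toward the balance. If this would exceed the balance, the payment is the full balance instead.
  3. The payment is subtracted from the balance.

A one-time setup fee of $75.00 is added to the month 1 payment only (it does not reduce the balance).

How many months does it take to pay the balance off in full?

Month 1: opening $21,358.71; interest $42.71 → $21,401.42; payment $6,814.32 (+ $75.00 fee); balance $14,587.10
Month 2: opening $14,587.10; interest $29.17 → $14,616.27; payment $6,800.78; balance $7,815.49
Month 3: opening $7,815.49; interest $15.63 → $7,831.12; payment $6,787.24; balance $1,043.88
Month 4: opening $1,043.88; interest $2.08 → $1,045.96; payment $1,045.96; balance $0.00
Balance reaches $0.00 in month 4.

4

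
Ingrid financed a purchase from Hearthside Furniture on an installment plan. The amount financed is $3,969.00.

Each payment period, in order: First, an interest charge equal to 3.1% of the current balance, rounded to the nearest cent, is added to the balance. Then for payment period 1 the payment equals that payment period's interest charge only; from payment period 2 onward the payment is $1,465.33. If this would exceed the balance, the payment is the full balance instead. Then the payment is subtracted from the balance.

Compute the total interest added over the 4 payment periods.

$366.04

Payment period 1: opening $3,969.00; interest $123.04 → $4,092.04; payment $123.04; balance $3,969.00
Payment period 2: opening $3,969.00; interest $123.04 → $4,092.04; payment $1,465.33; balance $2,626.71
Payment period 3: opening $2,626.71; interest $81.43 → $2,708.14; payment $1,465.33; balance $1,242.81
Payment period 4: opening $1,242.81; interest $38.53 → $1,281.34; payment $1,281.34; balance $0.00
Total interest: $123.04 + $123.04 + $81.43 + $38.53 = $366.04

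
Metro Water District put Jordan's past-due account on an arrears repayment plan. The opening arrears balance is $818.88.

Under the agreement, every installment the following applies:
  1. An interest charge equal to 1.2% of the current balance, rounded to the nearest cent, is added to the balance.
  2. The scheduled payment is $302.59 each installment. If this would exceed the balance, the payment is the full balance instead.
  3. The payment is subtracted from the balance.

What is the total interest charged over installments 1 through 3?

Installment 1: opening $818.88; interest $9.83 → $828.71; payment $302.59; balance $526.12
Installment 2: opening $526.12; interest $6.31 → $532.43; payment $302.59; balance $229.84
Installment 3: opening $229.84; interest $2.76 → $232.60; payment $232.60; balance $0.00
Total interest: $9.83 + $6.31 + $2.76 = $18.90

$18.90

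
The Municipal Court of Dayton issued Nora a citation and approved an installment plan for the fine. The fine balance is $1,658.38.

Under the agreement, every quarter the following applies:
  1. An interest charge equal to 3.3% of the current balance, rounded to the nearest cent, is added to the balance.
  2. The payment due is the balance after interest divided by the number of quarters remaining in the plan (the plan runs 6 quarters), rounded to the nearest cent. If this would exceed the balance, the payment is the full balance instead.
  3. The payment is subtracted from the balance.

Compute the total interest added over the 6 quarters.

Quarter 1: opening $1,658.38; interest $54.73 → $1,713.11; payment $285.52; balance $1,427.59
Quarter 2: opening $1,427.59; interest $47.11 → $1,474.70; payment $294.94; balance $1,179.76
Quarter 3: opening $1,179.76; interest $38.93 → $1,218.69; payment $304.67; balance $914.02
Quarter 4: opening $914.02; interest $30.16 → $944.18; payment $314.73; balance $629.45
Quarter 5: opening $629.45; interest $20.77 → $650.22; payment $325.11; balance $325.11
Quarter 6: opening $325.11; interest $10.73 → $335.84; payment $335.84; balance $0.00
Total interest: $54.73 + $47.11 + $38.93 + $30.16 + $20.77 + $10.73 = $202.43

$202.43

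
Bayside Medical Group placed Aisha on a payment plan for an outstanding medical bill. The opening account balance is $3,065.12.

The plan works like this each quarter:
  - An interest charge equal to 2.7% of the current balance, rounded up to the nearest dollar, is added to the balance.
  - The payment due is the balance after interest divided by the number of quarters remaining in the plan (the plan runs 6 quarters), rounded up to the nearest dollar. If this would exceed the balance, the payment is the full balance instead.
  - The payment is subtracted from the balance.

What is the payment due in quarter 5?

Quarter 1: $3,065.12 +$83.00 interest = $3,148.12; pay $525.00 → $2,623.12
Quarter 2: $2,623.12 +$71.00 interest = $2,694.12; pay $539.00 → $2,155.12
Quarter 3: $2,155.12 +$59.00 interest = $2,214.12; pay $554.00 → $1,660.12
Quarter 4: $1,660.12 +$45.00 interest = $1,705.12; pay $569.00 → $1,136.12
Quarter 5: $1,136.12 +$31.00 interest = $1,167.12; pay $584.00 → $583.12

$584.00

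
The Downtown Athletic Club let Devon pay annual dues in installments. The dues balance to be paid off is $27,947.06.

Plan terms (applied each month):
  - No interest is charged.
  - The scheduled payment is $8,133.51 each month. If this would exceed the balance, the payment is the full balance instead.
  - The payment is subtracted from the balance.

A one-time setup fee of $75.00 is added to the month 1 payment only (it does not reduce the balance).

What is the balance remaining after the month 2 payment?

$11,680.04

# | Opening | Payment | Fee | End bal
1 | $27,947.06 | $8,133.51 | $75.00 | $19,813.55
2 | $19,813.55 | $8,133.51 | — | $11,680.04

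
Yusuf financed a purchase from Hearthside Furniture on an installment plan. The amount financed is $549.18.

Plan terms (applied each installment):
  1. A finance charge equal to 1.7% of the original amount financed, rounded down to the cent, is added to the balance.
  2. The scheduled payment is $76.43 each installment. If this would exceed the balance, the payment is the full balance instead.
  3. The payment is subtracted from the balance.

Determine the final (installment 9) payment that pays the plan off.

Installment 1: $549.18 +$9.33 interest = $558.51; pay $76.43 → $482.08
Installment 2: $482.08 +$9.33 interest = $491.41; pay $76.43 → $414.98
Installment 3: $414.98 +$9.33 interest = $424.31; pay $76.43 → $347.88
Installment 4: $347.88 +$9.33 interest = $357.21; pay $76.43 → $280.78
Installment 5: $280.78 +$9.33 interest = $290.11; pay $76.43 → $213.68
Installment 6: $213.68 +$9.33 interest = $223.01; pay $76.43 → $146.58
Installment 7: $146.58 +$9.33 interest = $155.91; pay $76.43 → $79.48
Installment 8: $79.48 +$9.33 interest = $88.81; pay $76.43 → $12.38
Installment 9: $12.38 +$9.33 interest = $21.71; pay $21.71 → $0.00

$21.71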